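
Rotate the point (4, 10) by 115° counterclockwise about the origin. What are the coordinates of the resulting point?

Rotation matrix for 115°: [[cos 115°, -sin 115°], [sin 115°, cos 115°]] ≈ [[-0.422618, -0.906308], [0.906308, -0.422618]]
[[-0.422618, -0.906308], [0.906308, -0.422618]] × [4, 10]ᵀ ≈ [-10.7536, -0.6010]ᵀ
Result: (-10.7536, -0.6010)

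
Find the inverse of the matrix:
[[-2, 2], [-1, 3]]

For [[a,b],[c,d]], inverse = (1/det)·[[d,-b],[-c,a]]
det = (-2)(3) - (2)(-1) = -6 - -2 = -4
Inverse = (1/-4)·[[3, -2], [1, -2]]
= [[-3/4, 1/2], [-1/4, 1/2]]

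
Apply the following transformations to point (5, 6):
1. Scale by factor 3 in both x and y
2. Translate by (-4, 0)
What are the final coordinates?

Step 1: Scale (5, 6) by 3 → (15, 18)
Step 2: Translate by (-4, 0) → (11, 18)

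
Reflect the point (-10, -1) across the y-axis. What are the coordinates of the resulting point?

Reflection across y-axis: (-10, -1) → (10, -1)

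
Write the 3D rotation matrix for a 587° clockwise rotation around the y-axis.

Rotation matrix for clockwise 587° around y-axis:
A clockwise rotation by 587° is a counterclockwise rotation by -587°.
cos(-587°) = -0.6820, sin(-587°) = 0.7314
Result: [[-0.6820, 0, 0.7314], [0, 1, 0], [-0.7314, 0, -0.6820]]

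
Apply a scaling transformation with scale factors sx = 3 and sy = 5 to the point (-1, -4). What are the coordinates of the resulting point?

Scaling matrix:
[[3, 0], [0, 5]]
Result: (-1 × 3, -4 × 5) = (-3, -20)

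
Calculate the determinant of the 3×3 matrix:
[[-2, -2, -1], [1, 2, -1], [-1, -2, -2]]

Expansion along first row:
det = -2·det([[2,-1],[-2,-2]]) - -2·det([[1,-1],[-1,-2]]) + -1·det([[1,2],[-1,-2]])
    = -2·(2·-2 - -1·-2) - -2·(1·-2 - -1·-1) + -1·(1·-2 - 2·-1)
    = -2·-6 - -2·-3 + -1·0
    = 12 + -6 + 0 = 6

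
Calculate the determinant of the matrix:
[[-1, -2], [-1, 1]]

For a 2×2 matrix [[a, b], [c, d]], det = ad - bc
det = (-1)(1) - (-2)(-1) = -1 - 2 = -3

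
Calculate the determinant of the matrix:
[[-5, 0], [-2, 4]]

For a 2×2 matrix [[a, b], [c, d]], det = ad - bc
det = (-5)(4) - (0)(-2) = -20 - 0 = -20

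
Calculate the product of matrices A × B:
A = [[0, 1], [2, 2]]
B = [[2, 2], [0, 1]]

Matrix multiplication:
C[0][0] = 0×2 + 1×0 = 0
C[0][1] = 0×2 + 1×1 = 1
C[1][0] = 2×2 + 2×0 = 4
C[1][1] = 2×2 + 2×1 = 6
Result: [[0, 1], [4, 6]]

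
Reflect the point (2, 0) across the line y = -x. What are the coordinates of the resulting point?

Reflection across line y = -x: (2, 0) → (0, -2)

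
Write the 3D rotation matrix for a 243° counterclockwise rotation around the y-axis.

Rotation matrix for counterclockwise 243° around y-axis:
cos(243°) = -0.4540, sin(243°) = -0.8910
Result: [[-0.4540, 0, -0.8910], [0, 1, 0], [0.8910, 0, -0.4540]]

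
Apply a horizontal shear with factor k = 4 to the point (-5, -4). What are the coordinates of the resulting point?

Shear matrix for horizontal shear with factor k = 4:
[[1, 4], [0, 1]]
Result: (-5, -4) → (-21, -4)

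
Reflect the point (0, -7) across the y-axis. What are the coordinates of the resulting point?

Reflection across y-axis: (0, -7) → (0, -7)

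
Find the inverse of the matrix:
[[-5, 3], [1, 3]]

For [[a,b],[c,d]], inverse = (1/det)·[[d,-b],[-c,a]]
det = (-5)(3) - (3)(1) = -15 - 3 = -18
Inverse = (1/-18)·[[3, -3], [-1, -5]]
= [[-1/6, 1/6], [1/18, 5/18]]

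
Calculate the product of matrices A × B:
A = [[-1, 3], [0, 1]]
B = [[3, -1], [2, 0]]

Matrix multiplication:
C[0][0] = -1×3 + 3×2 = 3
C[0][1] = -1×-1 + 3×0 = 1
C[1][0] = 0×3 + 1×2 = 2
C[1][1] = 0×-1 + 1×0 = 0
Result: [[3, 1], [2, 0]]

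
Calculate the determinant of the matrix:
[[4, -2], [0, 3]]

For a 2×2 matrix [[a, b], [c, d]], det = ad - bc
det = (4)(3) - (-2)(0) = 12 - 0 = 12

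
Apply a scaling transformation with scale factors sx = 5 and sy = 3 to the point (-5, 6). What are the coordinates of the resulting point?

Scaling matrix:
[[5, 0], [0, 3]]
Result: (-5 × 5, 6 × 3) = (-25, 18)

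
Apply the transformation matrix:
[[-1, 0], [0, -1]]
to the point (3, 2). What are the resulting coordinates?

Matrix multiplication:
[[-1, 0], [0, -1]] × [3, 2]ᵀ
= [(-1)(3) + (0)(2), (0)(3) + (-1)(2)]ᵀ
= [-3, -2]ᵀ
Result: (-3, -2)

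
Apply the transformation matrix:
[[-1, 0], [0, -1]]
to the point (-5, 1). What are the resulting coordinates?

Matrix multiplication:
[[-1, 0], [0, -1]] × [-5, 1]ᵀ
= [(-1)(-5) + (0)(1), (0)(-5) + (-1)(1)]ᵀ
= [5, -1]ᵀ
Result: (5, -1)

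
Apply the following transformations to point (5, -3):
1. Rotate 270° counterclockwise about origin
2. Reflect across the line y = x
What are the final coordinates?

Step 1: Rotate 270° → (-3, -5)
Step 2: Reflect across line y = x → (-5, -3)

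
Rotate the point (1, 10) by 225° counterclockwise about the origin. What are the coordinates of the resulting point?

Rotation matrix for 225°: [[cos 225°, -sin 225°], [sin 225°, cos 225°]] ≈ [[-0.707107, 0.707107], [-0.707107, -0.707107]]
[[-0.707107, 0.707107], [-0.707107, -0.707107]] × [1, 10]ᵀ ≈ [6.3640, -7.7782]ᵀ
Result: (6.3640, -7.7782)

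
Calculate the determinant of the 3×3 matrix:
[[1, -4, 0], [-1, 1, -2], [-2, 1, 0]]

Expansion along first row:
det = 1·det([[1,-2],[1,0]]) - -4·det([[-1,-2],[-2,0]]) + 0·det([[-1,1],[-2,1]])
    = 1·(1·0 - -2·1) - -4·(-1·0 - -2·-2) + 0·(-1·1 - 1·-2)
    = 1·2 - -4·-4 + 0·1
    = 2 + -16 + 0 = -14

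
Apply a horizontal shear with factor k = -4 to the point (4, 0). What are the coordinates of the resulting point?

Shear matrix for horizontal shear with factor k = -4:
[[1, -4], [0, 1]]
Result: (4, 0) → (4, 0)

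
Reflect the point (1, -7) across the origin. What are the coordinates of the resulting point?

Reflection across origin: (1, -7) → (-1, 7)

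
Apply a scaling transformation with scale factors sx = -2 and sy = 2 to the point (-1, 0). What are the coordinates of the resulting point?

Scaling matrix:
[[-2, 0], [0, 2]]
Result: (-1 × -2, 0 × 2) = (2, 0)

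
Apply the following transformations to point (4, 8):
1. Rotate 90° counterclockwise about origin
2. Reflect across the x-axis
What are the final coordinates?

Step 1: Rotate 90° → (-8, 4)
Step 2: Reflect across x-axis → (-8, -4)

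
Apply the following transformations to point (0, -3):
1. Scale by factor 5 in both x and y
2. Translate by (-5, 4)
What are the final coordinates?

Step 1: Scale (0, -3) by 5 → (0, -15)
Step 2: Translate by (-5, 4) → (-5, -11)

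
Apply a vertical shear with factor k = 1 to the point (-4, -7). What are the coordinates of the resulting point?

Shear matrix for vertical shear with factor k = 1:
[[1, 0], [1, 1]]
Result: (-4, -7) → (-4, -11)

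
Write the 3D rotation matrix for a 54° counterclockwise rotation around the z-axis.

Rotation matrix for counterclockwise 54° around z-axis:
cos(54°) = 0.5878, sin(54°) = 0.8090
Result: [[0.5878, -0.8090, 0], [0.8090, 0.5878, 0], [0, 0, 1]]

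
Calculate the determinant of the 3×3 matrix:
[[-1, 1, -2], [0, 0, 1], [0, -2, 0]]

Expansion along first row:
det = -1·det([[0,1],[-2,0]]) - 1·det([[0,1],[0,0]]) + -2·det([[0,0],[0,-2]])
    = -1·(0·0 - 1·-2) - 1·(0·0 - 1·0) + -2·(0·-2 - 0·0)
    = -1·2 - 1·0 + -2·0
    = -2 + 0 + 0 = -2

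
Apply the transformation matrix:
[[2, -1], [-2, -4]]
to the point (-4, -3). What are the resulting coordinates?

Matrix multiplication:
[[2, -1], [-2, -4]] × [-4, -3]ᵀ
= [(2)(-4) + (-1)(-3), (-2)(-4) + (-4)(-3)]ᵀ
= [-5, 20]ᵀ
Result: (-5, 20)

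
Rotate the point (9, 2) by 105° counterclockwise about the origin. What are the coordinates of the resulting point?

Rotation matrix for 105°: [[cos 105°, -sin 105°], [sin 105°, cos 105°]] ≈ [[-0.258819, -0.965926], [0.965926, -0.258819]]
[[-0.258819, -0.965926], [0.965926, -0.258819]] × [9, 2]ᵀ ≈ [-4.2612, 8.1757]ᵀ
Result: (-4.2612, 8.1757)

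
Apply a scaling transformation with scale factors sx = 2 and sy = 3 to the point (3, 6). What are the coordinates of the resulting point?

Scaling matrix:
[[2, 0], [0, 3]]
Result: (3 × 2, 6 × 3) = (6, 18)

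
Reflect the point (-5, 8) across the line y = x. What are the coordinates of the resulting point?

Reflection across line y = x: (-5, 8) → (8, -5)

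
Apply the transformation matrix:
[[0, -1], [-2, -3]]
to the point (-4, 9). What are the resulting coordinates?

Matrix multiplication:
[[0, -1], [-2, -3]] × [-4, 9]ᵀ
= [(0)(-4) + (-1)(9), (-2)(-4) + (-3)(9)]ᵀ
= [-9, -19]ᵀ
Result: (-9, -19)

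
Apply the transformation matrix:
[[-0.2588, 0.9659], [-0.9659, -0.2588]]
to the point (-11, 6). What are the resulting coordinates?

Matrix multiplication:
[[-0.2588, 0.9659], [-0.9659, -0.2588]] × [-11, 6]ᵀ
= [(-0.2588)(-11) + (0.9659)(6), (-0.9659)(-11) + (-0.2588)(6)]ᵀ
= [8.6422, 9.0721]ᵀ
Result: (8.6422, 9.0721)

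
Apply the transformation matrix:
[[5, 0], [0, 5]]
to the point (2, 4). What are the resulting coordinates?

Matrix multiplication:
[[5, 0], [0, 5]] × [2, 4]ᵀ
= [(5)(2) + (0)(4), (0)(2) + (5)(4)]ᵀ
= [10, 20]ᵀ
Result: (10, 20)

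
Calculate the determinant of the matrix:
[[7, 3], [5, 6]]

For a 2×2 matrix [[a, b], [c, d]], det = ad - bc
det = (7)(6) - (3)(5) = 42 - 15 = 27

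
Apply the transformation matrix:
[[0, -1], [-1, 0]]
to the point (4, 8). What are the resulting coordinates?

Matrix multiplication:
[[0, -1], [-1, 0]] × [4, 8]ᵀ
= [(0)(4) + (-1)(8), (-1)(4) + (0)(8)]ᵀ
= [-8, -4]ᵀ
Result: (-8, -4)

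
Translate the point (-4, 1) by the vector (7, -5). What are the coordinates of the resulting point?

Translation by (7, -5) (homogeneous matrix [[1, 0, 7], [0, 1, -5], [0, 0, 1]]):
x' = -4 + 7 = 3
y' = 1 + -5 = -4
Result: (3, -4)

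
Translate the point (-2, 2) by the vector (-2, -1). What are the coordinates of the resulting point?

Translation by (-2, -1) (homogeneous matrix [[1, 0, -2], [0, 1, -1], [0, 0, 1]]):
x' = -2 + -2 = -4
y' = 2 + -1 = 1
Result: (-4, 1)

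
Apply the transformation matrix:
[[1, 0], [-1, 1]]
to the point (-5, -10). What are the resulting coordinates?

Matrix multiplication:
[[1, 0], [-1, 1]] × [-5, -10]ᵀ
= [(1)(-5) + (0)(-10), (-1)(-5) + (1)(-10)]ᵀ
= [-5, -5]ᵀ
Result: (-5, -5)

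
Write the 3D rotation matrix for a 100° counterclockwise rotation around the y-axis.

Rotation matrix for counterclockwise 100° around y-axis:
cos(100°) = -0.1736, sin(100°) = 0.9848
Result: [[-0.1736, 0, 0.9848], [0, 1, 0], [-0.9848, 0, -0.1736]]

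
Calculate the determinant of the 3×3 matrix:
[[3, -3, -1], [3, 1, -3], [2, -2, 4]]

Expansion along first row:
det = 3·det([[1,-3],[-2,4]]) - -3·det([[3,-3],[2,4]]) + -1·det([[3,1],[2,-2]])
    = 3·(1·4 - -3·-2) - -3·(3·4 - -3·2) + -1·(3·-2 - 1·2)
    = 3·-2 - -3·18 + -1·-8
    = -6 + 54 + 8 = 56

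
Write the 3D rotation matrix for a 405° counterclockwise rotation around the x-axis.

Rotation matrix for counterclockwise 405° around x-axis:
cos(405°) = √2/2, sin(405°) = √2/2
Result: [[1, 0, 0], [0, √2/2, -√2/2], [0, √2/2, √2/2]]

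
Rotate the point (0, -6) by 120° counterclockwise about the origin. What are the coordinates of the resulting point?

Rotation matrix for 120°: [[cos 120°, -sin 120°], [sin 120°, cos 120°]] ≈ [[-0.500000, -0.866025], [0.866025, -0.500000]]
[[-0.500000, -0.866025], [0.866025, -0.500000]] × [0, -6]ᵀ ≈ [5.1962, 3]ᵀ
Result: (5.1962, 3)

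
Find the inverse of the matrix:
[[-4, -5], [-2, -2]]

For [[a,b],[c,d]], inverse = (1/det)·[[d,-b],[-c,a]]
det = (-4)(-2) - (-5)(-2) = 8 - 10 = -2
Inverse = (1/-2)·[[-2, 5], [2, -4]]
= [[1, -5/2], [-1, 2]]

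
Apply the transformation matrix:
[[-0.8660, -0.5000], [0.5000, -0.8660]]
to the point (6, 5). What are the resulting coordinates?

Matrix multiplication:
[[-0.8660, -0.5000], [0.5000, -0.8660]] × [6, 5]ᵀ
= [(-0.8660)(6) + (-0.5000)(5), (0.5000)(6) + (-0.8660)(5)]ᵀ
= [-7.6960, -1.3300]ᵀ
Result: (-7.6960, -1.3300)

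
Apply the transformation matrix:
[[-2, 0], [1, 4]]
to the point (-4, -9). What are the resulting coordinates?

Matrix multiplication:
[[-2, 0], [1, 4]] × [-4, -9]ᵀ
= [(-2)(-4) + (0)(-9), (1)(-4) + (4)(-9)]ᵀ
= [8, -40]ᵀ
Result: (8, -40)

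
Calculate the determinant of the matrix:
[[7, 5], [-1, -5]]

For a 2×2 matrix [[a, b], [c, d]], det = ad - bc
det = (7)(-5) - (5)(-1) = -35 - -5 = -30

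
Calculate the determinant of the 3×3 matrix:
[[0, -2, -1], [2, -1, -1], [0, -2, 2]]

Expansion along first row:
det = 0·det([[-1,-1],[-2,2]]) - -2·det([[2,-1],[0,2]]) + -1·det([[2,-1],[0,-2]])
    = 0·(-1·2 - -1·-2) - -2·(2·2 - -1·0) + -1·(2·-2 - -1·0)
    = 0·-4 - -2·4 + -1·-4
    = 0 + 8 + 4 = 12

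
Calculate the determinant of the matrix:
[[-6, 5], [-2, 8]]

For a 2×2 matrix [[a, b], [c, d]], det = ad - bc
det = (-6)(8) - (5)(-2) = -48 - -10 = -38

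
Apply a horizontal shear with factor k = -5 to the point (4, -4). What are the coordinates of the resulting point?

Shear matrix for horizontal shear with factor k = -5:
[[1, -5], [0, 1]]
Result: (4, -4) → (24, -4)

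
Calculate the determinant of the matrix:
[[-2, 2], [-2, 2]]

For a 2×2 matrix [[a, b], [c, d]], det = ad - bc
det = (-2)(2) - (2)(-2) = -4 - -4 = 0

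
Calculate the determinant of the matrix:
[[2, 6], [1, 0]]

For a 2×2 matrix [[a, b], [c, d]], det = ad - bc
det = (2)(0) - (6)(1) = 0 - 6 = -6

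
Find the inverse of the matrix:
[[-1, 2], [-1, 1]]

For [[a,b],[c,d]], inverse = (1/det)·[[d,-b],[-c,a]]
det = (-1)(1) - (2)(-1) = -1 - -2 = 1
Inverse = [[1, -2], [1, -1]]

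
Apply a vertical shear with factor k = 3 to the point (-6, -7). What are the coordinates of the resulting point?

Shear matrix for vertical shear with factor k = 3:
[[1, 0], [3, 1]]
Result: (-6, -7) → (-6, -25)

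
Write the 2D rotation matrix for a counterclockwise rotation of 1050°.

Rotation matrix formula: [[cos θ, -sin θ], [sin θ, cos θ]]
For θ = 1050°:
cos(1050°) = √3/2
sin(1050°) = -1/2
Result: [[√3/2, 1/2], [-1/2, √3/2]]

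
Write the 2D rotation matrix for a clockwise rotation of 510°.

Rotation matrix formula: [[cos θ, -sin θ], [sin θ, cos θ]]
A clockwise rotation by 510° is equivalent to a counterclockwise rotation by -510°.
For θ = -510°:
cos(-510°) = -√3/2
sin(-510°) = -1/2
Result: [[-√3/2, 1/2], [-1/2, -√3/2]]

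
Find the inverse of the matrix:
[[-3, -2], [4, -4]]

For [[a,b],[c,d]], inverse = (1/det)·[[d,-b],[-c,a]]
det = (-3)(-4) - (-2)(4) = 12 - -8 = 20
Inverse = (1/20)·[[-4, 2], [-4, -3]]
= [[-1/5, 1/10], [-1/5, -3/20]]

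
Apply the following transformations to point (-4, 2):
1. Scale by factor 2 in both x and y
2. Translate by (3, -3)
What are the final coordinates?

Step 1: Scale (-4, 2) by 2 → (-8, 4)
Step 2: Translate by (3, -3) → (-5, 1)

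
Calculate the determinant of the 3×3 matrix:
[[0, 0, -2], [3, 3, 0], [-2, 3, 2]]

Expansion along first row:
det = 0·det([[3,0],[3,2]]) - 0·det([[3,0],[-2,2]]) + -2·det([[3,3],[-2,3]])
    = 0·(3·2 - 0·3) - 0·(3·2 - 0·-2) + -2·(3·3 - 3·-2)
    = 0·6 - 0·6 + -2·15
    = 0 + 0 + -30 = -30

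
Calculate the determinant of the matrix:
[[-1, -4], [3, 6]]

For a 2×2 matrix [[a, b], [c, d]], det = ad - bc
det = (-1)(6) - (-4)(3) = -6 - -12 = 6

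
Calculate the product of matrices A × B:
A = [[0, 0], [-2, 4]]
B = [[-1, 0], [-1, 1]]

Matrix multiplication:
C[0][0] = 0×-1 + 0×-1 = 0
C[0][1] = 0×0 + 0×1 = 0
C[1][0] = -2×-1 + 4×-1 = -2
C[1][1] = -2×0 + 4×1 = 4
Result: [[0, 0], [-2, 4]]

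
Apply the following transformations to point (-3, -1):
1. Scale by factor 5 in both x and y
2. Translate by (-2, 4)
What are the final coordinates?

Step 1: Scale (-3, -1) by 5 → (-15, -5)
Step 2: Translate by (-2, 4) → (-17, -1)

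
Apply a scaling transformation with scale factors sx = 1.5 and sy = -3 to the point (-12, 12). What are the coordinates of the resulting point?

Scaling matrix:
[[1.50, 0], [0, -3]]
Result: (-12 × 1.5, 12 × -3) = (-18, -36)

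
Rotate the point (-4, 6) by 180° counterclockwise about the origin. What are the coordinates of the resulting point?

Rotation matrix for 180°: [[cos 180°, -sin 180°], [sin 180°, cos 180°]] = [[-1, 0], [0, -1]]
[[-1, 0], [0, -1]] × [-4, 6]ᵀ = [4, -6]ᵀ
Result: (4, -6)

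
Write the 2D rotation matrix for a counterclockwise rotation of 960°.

Rotation matrix formula: [[cos θ, -sin θ], [sin θ, cos θ]]
For θ = 960°:
cos(960°) = -1/2
sin(960°) = -√3/2
Result: [[-1/2, √3/2], [-√3/2, -1/2]]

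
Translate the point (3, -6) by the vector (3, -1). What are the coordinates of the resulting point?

Translation by (3, -1) (homogeneous matrix [[1, 0, 3], [0, 1, -1], [0, 0, 1]]):
x' = 3 + 3 = 6
y' = -6 + -1 = -7
Result: (6, -7)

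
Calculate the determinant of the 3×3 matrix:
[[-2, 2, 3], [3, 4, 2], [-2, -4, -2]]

Expansion along first row:
det = -2·det([[4,2],[-4,-2]]) - 2·det([[3,2],[-2,-2]]) + 3·det([[3,4],[-2,-4]])
    = -2·(4·-2 - 2·-4) - 2·(3·-2 - 2·-2) + 3·(3·-4 - 4·-2)
    = -2·0 - 2·-2 + 3·-4
    = 0 + 4 + -12 = -8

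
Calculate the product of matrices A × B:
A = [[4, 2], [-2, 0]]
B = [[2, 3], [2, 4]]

Matrix multiplication:
C[0][0] = 4×2 + 2×2 = 12
C[0][1] = 4×3 + 2×4 = 20
C[1][0] = -2×2 + 0×2 = -4
C[1][1] = -2×3 + 0×4 = -6
Result: [[12, 20], [-4, -6]]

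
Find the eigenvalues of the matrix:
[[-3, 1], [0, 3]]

Characteristic equation: det(A - λI) = 0
λ² - (trace)λ + (det) = 0
trace = -3 + 3 = 0, det = (-3)(3) - (1)(0) = -9
λ² - (0)λ + (-9) = 0
λ = (0 ± √((0)² - 4·(-9))) / 2 = (0 ± √36) / 2
Solving: λ = -3, 3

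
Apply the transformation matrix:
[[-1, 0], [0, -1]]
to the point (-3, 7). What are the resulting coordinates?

Matrix multiplication:
[[-1, 0], [0, -1]] × [-3, 7]ᵀ
= [(-1)(-3) + (0)(7), (0)(-3) + (-1)(7)]ᵀ
= [3, -7]ᵀ
Result: (3, -7)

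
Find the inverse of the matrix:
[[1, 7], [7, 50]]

For [[a,b],[c,d]], inverse = (1/det)·[[d,-b],[-c,a]]
det = (1)(50) - (7)(7) = 50 - 49 = 1
Inverse = [[50, -7], [-7, 1]]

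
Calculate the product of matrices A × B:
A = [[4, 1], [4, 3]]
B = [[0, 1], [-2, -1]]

Matrix multiplication:
C[0][0] = 4×0 + 1×-2 = -2
C[0][1] = 4×1 + 1×-1 = 3
C[1][0] = 4×0 + 3×-2 = -6
C[1][1] = 4×1 + 3×-1 = 1
Result: [[-2, 3], [-6, 1]]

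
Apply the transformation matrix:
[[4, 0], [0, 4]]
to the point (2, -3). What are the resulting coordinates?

Matrix multiplication:
[[4, 0], [0, 4]] × [2, -3]ᵀ
= [(4)(2) + (0)(-3), (0)(2) + (4)(-3)]ᵀ
= [8, -12]ᵀ
Result: (8, -12)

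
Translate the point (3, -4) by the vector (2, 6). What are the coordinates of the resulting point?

Translation by (2, 6) (homogeneous matrix [[1, 0, 2], [0, 1, 6], [0, 0, 1]]):
x' = 3 + 2 = 5
y' = -4 + 6 = 2
Result: (5, 2)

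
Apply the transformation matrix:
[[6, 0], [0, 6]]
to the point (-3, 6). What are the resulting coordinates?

Matrix multiplication:
[[6, 0], [0, 6]] × [-3, 6]ᵀ
= [(6)(-3) + (0)(6), (0)(-3) + (6)(6)]ᵀ
= [-18, 36]ᵀ
Result: (-18, 36)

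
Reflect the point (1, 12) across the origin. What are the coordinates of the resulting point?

Reflection across origin: (1, 12) → (-1, -12)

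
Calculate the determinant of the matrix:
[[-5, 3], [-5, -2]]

For a 2×2 matrix [[a, b], [c, d]], det = ad - bc
det = (-5)(-2) - (3)(-5) = 10 - -15 = 25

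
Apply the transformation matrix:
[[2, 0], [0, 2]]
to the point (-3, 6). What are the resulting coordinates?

Matrix multiplication:
[[2, 0], [0, 2]] × [-3, 6]ᵀ
= [(2)(-3) + (0)(6), (0)(-3) + (2)(6)]ᵀ
= [-6, 12]ᵀ
Result: (-6, 12)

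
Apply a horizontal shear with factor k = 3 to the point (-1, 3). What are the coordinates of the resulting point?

Shear matrix for horizontal shear with factor k = 3:
[[1, 3], [0, 1]]
Result: (-1, 3) → (8, 3)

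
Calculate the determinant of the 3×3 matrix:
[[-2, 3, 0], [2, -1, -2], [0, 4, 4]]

Expansion along first row:
det = -2·det([[-1,-2],[4,4]]) - 3·det([[2,-2],[0,4]]) + 0·det([[2,-1],[0,4]])
    = -2·(-1·4 - -2·4) - 3·(2·4 - -2·0) + 0·(2·4 - -1·0)
    = -2·4 - 3·8 + 0·8
    = -8 + -24 + 0 = -32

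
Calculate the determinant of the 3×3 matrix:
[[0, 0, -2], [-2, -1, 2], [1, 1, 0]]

Expansion along first row:
det = 0·det([[-1,2],[1,0]]) - 0·det([[-2,2],[1,0]]) + -2·det([[-2,-1],[1,1]])
    = 0·(-1·0 - 2·1) - 0·(-2·0 - 2·1) + -2·(-2·1 - -1·1)
    = 0·-2 - 0·-2 + -2·-1
    = 0 + 0 + 2 = 2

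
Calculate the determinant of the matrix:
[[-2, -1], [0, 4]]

For a 2×2 matrix [[a, b], [c, d]], det = ad - bc
det = (-2)(4) - (-1)(0) = -8 - 0 = -8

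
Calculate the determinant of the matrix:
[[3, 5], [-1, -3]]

For a 2×2 matrix [[a, b], [c, d]], det = ad - bc
det = (3)(-3) - (5)(-1) = -9 - -5 = -4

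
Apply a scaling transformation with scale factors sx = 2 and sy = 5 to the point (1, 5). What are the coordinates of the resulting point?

Scaling matrix:
[[2, 0], [0, 5]]
Result: (1 × 2, 5 × 5) = (2, 25)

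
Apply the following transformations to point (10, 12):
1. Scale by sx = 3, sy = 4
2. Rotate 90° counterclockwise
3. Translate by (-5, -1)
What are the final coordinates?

Step 1: Scale → (30, 48)
Step 2: Rotate 90° → (-48, 30)
Step 3: Translate → (-53, 29)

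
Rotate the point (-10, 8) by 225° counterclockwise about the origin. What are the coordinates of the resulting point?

Rotation matrix for 225°: [[cos 225°, -sin 225°], [sin 225°, cos 225°]] ≈ [[-0.707107, 0.707107], [-0.707107, -0.707107]]
[[-0.707107, 0.707107], [-0.707107, -0.707107]] × [-10, 8]ᵀ ≈ [12.7279, 1.4142]ᵀ
Result: (12.7279, 1.4142)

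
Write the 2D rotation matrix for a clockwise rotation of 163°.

Rotation matrix formula: [[cos θ, -sin θ], [sin θ, cos θ]]
A clockwise rotation by 163° is equivalent to a counterclockwise rotation by -163°.
For θ = -163°:
cos(-163°) = -0.9563
sin(-163°) = -0.2924
Result: [[-0.9563, 0.2924], [-0.2924, -0.9563]]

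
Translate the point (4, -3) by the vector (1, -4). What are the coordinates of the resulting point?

Translation by (1, -4) (homogeneous matrix [[1, 0, 1], [0, 1, -4], [0, 0, 1]]):
x' = 4 + 1 = 5
y' = -3 + -4 = -7
Result: (5, -7)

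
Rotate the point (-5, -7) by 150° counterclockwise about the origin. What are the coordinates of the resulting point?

Rotation matrix for 150°: [[cos 150°, -sin 150°], [sin 150°, cos 150°]] ≈ [[-0.866025, -0.500000], [0.500000, -0.866025]]
[[-0.866025, -0.500000], [0.500000, -0.866025]] × [-5, -7]ᵀ ≈ [7.8301, 3.5622]ᵀ
Result: (7.8301, 3.5622)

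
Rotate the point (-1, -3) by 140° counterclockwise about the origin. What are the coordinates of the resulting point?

Rotation matrix for 140°: [[cos 140°, -sin 140°], [sin 140°, cos 140°]] ≈ [[-0.766044, -0.642788], [0.642788, -0.766044]]
[[-0.766044, -0.642788], [0.642788, -0.766044]] × [-1, -3]ᵀ ≈ [2.6944, 1.6553]ᵀ
Result: (2.6944, 1.6553)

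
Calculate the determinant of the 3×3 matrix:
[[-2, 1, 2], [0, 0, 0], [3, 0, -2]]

Expansion along first row:
det = -2·det([[0,0],[0,-2]]) - 1·det([[0,0],[3,-2]]) + 2·det([[0,0],[3,0]])
    = -2·(0·-2 - 0·0) - 1·(0·-2 - 0·3) + 2·(0·0 - 0·3)
    = -2·0 - 1·0 + 2·0
    = 0 + 0 + 0 = 0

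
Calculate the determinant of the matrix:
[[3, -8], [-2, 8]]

For a 2×2 matrix [[a, b], [c, d]], det = ad - bc
det = (3)(8) - (-8)(-2) = 24 - 16 = 8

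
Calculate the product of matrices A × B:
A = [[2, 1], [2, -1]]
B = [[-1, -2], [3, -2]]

Matrix multiplication:
C[0][0] = 2×-1 + 1×3 = 1
C[0][1] = 2×-2 + 1×-2 = -6
C[1][0] = 2×-1 + -1×3 = -5
C[1][1] = 2×-2 + -1×-2 = -2
Result: [[1, -6], [-5, -2]]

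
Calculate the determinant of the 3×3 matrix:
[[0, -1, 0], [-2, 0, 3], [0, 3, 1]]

Expansion along first row:
det = 0·det([[0,3],[3,1]]) - -1·det([[-2,3],[0,1]]) + 0·det([[-2,0],[0,3]])
    = 0·(0·1 - 3·3) - -1·(-2·1 - 3·0) + 0·(-2·3 - 0·0)
    = 0·-9 - -1·-2 + 0·-6
    = 0 + -2 + 0 = -2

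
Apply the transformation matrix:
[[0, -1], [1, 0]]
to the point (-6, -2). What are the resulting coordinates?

Matrix multiplication:
[[0, -1], [1, 0]] × [-6, -2]ᵀ
= [(0)(-6) + (-1)(-2), (1)(-6) + (0)(-2)]ᵀ
= [2, -6]ᵀ
Result: (2, -6)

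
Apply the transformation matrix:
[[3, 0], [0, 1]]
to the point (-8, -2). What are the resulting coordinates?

Matrix multiplication:
[[3, 0], [0, 1]] × [-8, -2]ᵀ
= [(3)(-8) + (0)(-2), (0)(-8) + (1)(-2)]ᵀ
= [-24, -2]ᵀ
Result: (-24, -2)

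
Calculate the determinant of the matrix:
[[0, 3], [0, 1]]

For a 2×2 matrix [[a, b], [c, d]], det = ad - bc
det = (0)(1) - (3)(0) = 0 - 0 = 0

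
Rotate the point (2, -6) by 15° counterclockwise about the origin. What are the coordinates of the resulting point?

Rotation matrix for 15°: [[cos 15°, -sin 15°], [sin 15°, cos 15°]] ≈ [[0.965926, -0.258819], [0.258819, 0.965926]]
[[0.965926, -0.258819], [0.258819, 0.965926]] × [2, -6]ᵀ ≈ [3.4848, -5.2779]ᵀ
Result: (3.4848, -5.2779)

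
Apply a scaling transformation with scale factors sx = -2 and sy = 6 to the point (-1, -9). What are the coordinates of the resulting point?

Scaling matrix:
[[-2, 0], [0, 6]]
Result: (-1 × -2, -9 × 6) = (2, -54)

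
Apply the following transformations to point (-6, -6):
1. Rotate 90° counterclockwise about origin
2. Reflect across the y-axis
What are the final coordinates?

Step 1: Rotate 90° → (6, -6)
Step 2: Reflect across y-axis → (-6, -6)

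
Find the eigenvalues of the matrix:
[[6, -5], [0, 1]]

Characteristic equation: det(A - λI) = 0
λ² - (trace)λ + (det) = 0
trace = 6 + 1 = 7, det = (6)(1) - (-5)(0) = 6
λ² - (7)λ + (6) = 0
λ = (7 ± √((7)² - 4·(6))) / 2 = (7 ± √25) / 2
Solving: λ = 1, 6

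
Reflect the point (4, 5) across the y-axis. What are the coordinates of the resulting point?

Reflection across y-axis: (4, 5) → (-4, 5)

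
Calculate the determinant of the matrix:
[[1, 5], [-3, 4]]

For a 2×2 matrix [[a, b], [c, d]], det = ad - bc
det = (1)(4) - (5)(-3) = 4 - -15 = 19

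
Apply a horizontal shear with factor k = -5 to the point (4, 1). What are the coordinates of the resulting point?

Shear matrix for horizontal shear with factor k = -5:
[[1, -5], [0, 1]]
Result: (4, 1) → (-1, 1)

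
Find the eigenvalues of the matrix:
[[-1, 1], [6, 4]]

Characteristic equation: det(A - λI) = 0
λ² - (trace)λ + (det) = 0
trace = -1 + 4 = 3, det = (-1)(4) - (1)(6) = -10
λ² - (3)λ + (-10) = 0
λ = (3 ± √((3)² - 4·(-10))) / 2 = (3 ± √49) / 2
Solving: λ = -2, 5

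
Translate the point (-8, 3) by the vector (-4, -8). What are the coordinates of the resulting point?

Translation by (-4, -8) (homogeneous matrix [[1, 0, -4], [0, 1, -8], [0, 0, 1]]):
x' = -8 + -4 = -12
y' = 3 + -8 = -5
Result: (-12, -5)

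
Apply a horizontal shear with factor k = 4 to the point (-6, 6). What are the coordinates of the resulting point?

Shear matrix for horizontal shear with factor k = 4:
[[1, 4], [0, 1]]
Result: (-6, 6) → (18, 6)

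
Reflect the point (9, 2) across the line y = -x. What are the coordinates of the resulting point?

Reflection across line y = -x: (9, 2) → (-2, -9)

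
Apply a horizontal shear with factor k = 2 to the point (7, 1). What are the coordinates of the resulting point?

Shear matrix for horizontal shear with factor k = 2:
[[1, 2], [0, 1]]
Result: (7, 1) → (9, 1)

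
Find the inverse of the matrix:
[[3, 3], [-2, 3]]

For [[a,b],[c,d]], inverse = (1/det)·[[d,-b],[-c,a]]
det = (3)(3) - (3)(-2) = 9 - -6 = 15
Inverse = (1/15)·[[3, -3], [2, 3]]
= [[1/5, -1/5], [2/15, 1/5]]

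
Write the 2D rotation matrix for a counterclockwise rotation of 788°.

Rotation matrix formula: [[cos θ, -sin θ], [sin θ, cos θ]]
For θ = 788°:
cos(788°) = 0.3746
sin(788°) = 0.9272
Result: [[0.3746, -0.9272], [0.9272, 0.3746]]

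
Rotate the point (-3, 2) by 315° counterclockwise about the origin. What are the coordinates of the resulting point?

Rotation matrix for 315°: [[cos 315°, -sin 315°], [sin 315°, cos 315°]] ≈ [[0.707107, 0.707107], [-0.707107, 0.707107]]
[[0.707107, 0.707107], [-0.707107, 0.707107]] × [-3, 2]ᵀ ≈ [-0.7071, 3.5355]ᵀ
Result: (-0.7071, 3.5355)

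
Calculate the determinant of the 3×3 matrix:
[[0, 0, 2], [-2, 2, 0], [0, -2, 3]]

Expansion along first row:
det = 0·det([[2,0],[-2,3]]) - 0·det([[-2,0],[0,3]]) + 2·det([[-2,2],[0,-2]])
    = 0·(2·3 - 0·-2) - 0·(-2·3 - 0·0) + 2·(-2·-2 - 2·0)
    = 0·6 - 0·-6 + 2·4
    = 0 + 0 + 8 = 8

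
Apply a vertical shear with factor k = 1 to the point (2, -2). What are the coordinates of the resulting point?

Shear matrix for vertical shear with factor k = 1:
[[1, 0], [1, 1]]
Result: (2, -2) → (2, 0)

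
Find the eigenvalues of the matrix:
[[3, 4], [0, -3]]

Characteristic equation: det(A - λI) = 0
λ² - (trace)λ + (det) = 0
trace = 3 + -3 = 0, det = (3)(-3) - (4)(0) = -9
λ² - (0)λ + (-9) = 0
λ = (0 ± √((0)² - 4·(-9))) / 2 = (0 ± √36) / 2
Solving: λ = -3, 3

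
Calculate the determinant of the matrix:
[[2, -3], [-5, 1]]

For a 2×2 matrix [[a, b], [c, d]], det = ad - bc
det = (2)(1) - (-3)(-5) = 2 - 15 = -13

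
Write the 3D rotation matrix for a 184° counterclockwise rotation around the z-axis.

Rotation matrix for counterclockwise 184° around z-axis:
cos(184°) = -0.9976, sin(184°) = -0.0698
Result: [[-0.9976, 0.0698, 0], [-0.0698, -0.9976, 0], [0, 0, 1]]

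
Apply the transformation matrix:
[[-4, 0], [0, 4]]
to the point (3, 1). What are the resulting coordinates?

Matrix multiplication:
[[-4, 0], [0, 4]] × [3, 1]ᵀ
= [(-4)(3) + (0)(1), (0)(3) + (4)(1)]ᵀ
= [-12, 4]ᵀ
Result: (-12, 4)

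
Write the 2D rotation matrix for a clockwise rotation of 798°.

Rotation matrix formula: [[cos θ, -sin θ], [sin θ, cos θ]]
A clockwise rotation by 798° is equivalent to a counterclockwise rotation by -798°.
For θ = -798°:
cos(-798°) = 0.2079
sin(-798°) = -0.9781
Result: [[0.2079, 0.9781], [-0.9781, 0.2079]]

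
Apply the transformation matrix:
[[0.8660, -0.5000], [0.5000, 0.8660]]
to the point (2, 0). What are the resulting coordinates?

Matrix multiplication:
[[0.8660, -0.5000], [0.5000, 0.8660]] × [2, 0]ᵀ
= [(0.8660)(2) + (-0.5000)(0), (0.5000)(2) + (0.8660)(0)]ᵀ
= [1.7320, 1]ᵀ
Result: (1.7320, 1)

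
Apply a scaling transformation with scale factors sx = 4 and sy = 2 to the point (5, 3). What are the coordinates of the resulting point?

Scaling matrix:
[[4, 0], [0, 2]]
Result: (5 × 4, 3 × 2) = (20, 6)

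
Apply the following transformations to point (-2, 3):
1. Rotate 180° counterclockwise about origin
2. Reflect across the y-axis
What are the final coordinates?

Step 1: Rotate 180° → (2, -3)
Step 2: Reflect across y-axis → (-2, -3)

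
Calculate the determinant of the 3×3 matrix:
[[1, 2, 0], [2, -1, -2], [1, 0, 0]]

Expansion along first row:
det = 1·det([[-1,-2],[0,0]]) - 2·det([[2,-2],[1,0]]) + 0·det([[2,-1],[1,0]])
    = 1·(-1·0 - -2·0) - 2·(2·0 - -2·1) + 0·(2·0 - -1·1)
    = 1·0 - 2·2 + 0·1
    = 0 + -4 + 0 = -4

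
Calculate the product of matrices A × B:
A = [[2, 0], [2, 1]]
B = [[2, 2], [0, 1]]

Matrix multiplication:
C[0][0] = 2×2 + 0×0 = 4
C[0][1] = 2×2 + 0×1 = 4
C[1][0] = 2×2 + 1×0 = 4
C[1][1] = 2×2 + 1×1 = 5
Result: [[4, 4], [4, 5]]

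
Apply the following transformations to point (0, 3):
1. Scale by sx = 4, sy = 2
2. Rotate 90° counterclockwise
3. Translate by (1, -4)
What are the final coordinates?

Step 1: Scale → (0, 6)
Step 2: Rotate 90° → (-6, 0)
Step 3: Translate → (-5, -4)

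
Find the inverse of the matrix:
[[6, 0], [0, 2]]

For [[a,b],[c,d]], inverse = (1/det)·[[d,-b],[-c,a]]
det = (6)(2) - (0)(0) = 12 - 0 = 12
Inverse = (1/12)·[[2, 0], [0, 6]]
= [[1/6, 0], [0, 1/2]]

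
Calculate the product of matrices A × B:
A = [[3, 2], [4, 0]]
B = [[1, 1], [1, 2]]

Matrix multiplication:
C[0][0] = 3×1 + 2×1 = 5
C[0][1] = 3×1 + 2×2 = 7
C[1][0] = 4×1 + 0×1 = 4
C[1][1] = 4×1 + 0×2 = 4
Result: [[5, 7], [4, 4]]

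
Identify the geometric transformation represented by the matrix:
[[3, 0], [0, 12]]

This matrix represents: non-uniform scaling by sx = 3, sy = 12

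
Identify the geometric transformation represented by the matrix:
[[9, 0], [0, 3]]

This matrix represents: non-uniform scaling by sx = 9, sy = 3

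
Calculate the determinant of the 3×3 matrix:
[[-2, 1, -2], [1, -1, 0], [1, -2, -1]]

Expansion along first row:
det = -2·det([[-1,0],[-2,-1]]) - 1·det([[1,0],[1,-1]]) + -2·det([[1,-1],[1,-2]])
    = -2·(-1·-1 - 0·-2) - 1·(1·-1 - 0·1) + -2·(1·-2 - -1·1)
    = -2·1 - 1·-1 + -2·-1
    = -2 + 1 + 2 = 1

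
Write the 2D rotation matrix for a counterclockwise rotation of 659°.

Rotation matrix formula: [[cos θ, -sin θ], [sin θ, cos θ]]
For θ = 659°:
cos(659°) = 0.4848
sin(659°) = -0.8746
Result: [[0.4848, 0.8746], [-0.8746, 0.4848]]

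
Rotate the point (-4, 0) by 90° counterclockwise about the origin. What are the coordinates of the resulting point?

Rotation matrix for 90°: [[cos 90°, -sin 90°], [sin 90°, cos 90°]] = [[0, -1], [1, 0]]
[[0, -1], [1, 0]] × [-4, 0]ᵀ = [0, -4]ᵀ
Result: (0, -4)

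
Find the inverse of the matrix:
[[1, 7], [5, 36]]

For [[a,b],[c,d]], inverse = (1/det)·[[d,-b],[-c,a]]
det = (1)(36) - (7)(5) = 36 - 35 = 1
Inverse = [[36, -7], [-5, 1]]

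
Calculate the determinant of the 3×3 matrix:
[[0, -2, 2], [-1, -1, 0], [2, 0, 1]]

Expansion along first row:
det = 0·det([[-1,0],[0,1]]) - -2·det([[-1,0],[2,1]]) + 2·det([[-1,-1],[2,0]])
    = 0·(-1·1 - 0·0) - -2·(-1·1 - 0·2) + 2·(-1·0 - -1·2)
    = 0·-1 - -2·-1 + 2·2
    = 0 + -2 + 4 = 2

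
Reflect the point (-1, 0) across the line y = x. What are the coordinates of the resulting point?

Reflection across line y = x: (-1, 0) → (0, -1)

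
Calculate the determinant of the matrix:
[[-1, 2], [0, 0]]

For a 2×2 matrix [[a, b], [c, d]], det = ad - bc
det = (-1)(0) - (2)(0) = 0 - 0 = 0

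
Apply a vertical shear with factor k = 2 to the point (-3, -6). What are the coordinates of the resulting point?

Shear matrix for vertical shear with factor k = 2:
[[1, 0], [2, 1]]
Result: (-3, -6) → (-3, -12)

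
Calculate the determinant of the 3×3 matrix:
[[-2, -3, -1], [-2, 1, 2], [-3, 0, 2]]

Expansion along first row:
det = -2·det([[1,2],[0,2]]) - -3·det([[-2,2],[-3,2]]) + -1·det([[-2,1],[-3,0]])
    = -2·(1·2 - 2·0) - -3·(-2·2 - 2·-3) + -1·(-2·0 - 1·-3)
    = -2·2 - -3·2 + -1·3
    = -4 + 6 + -3 = -1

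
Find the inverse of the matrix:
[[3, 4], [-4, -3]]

For [[a,b],[c,d]], inverse = (1/det)·[[d,-b],[-c,a]]
det = (3)(-3) - (4)(-4) = -9 - -16 = 7
Inverse = (1/7)·[[-3, -4], [4, 3]]
= [[-3/7, -4/7], [4/7, 3/7]]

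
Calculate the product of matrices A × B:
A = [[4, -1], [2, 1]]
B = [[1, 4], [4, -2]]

Matrix multiplication:
C[0][0] = 4×1 + -1×4 = 0
C[0][1] = 4×4 + -1×-2 = 18
C[1][0] = 2×1 + 1×4 = 6
C[1][1] = 2×4 + 1×-2 = 6
Result: [[0, 18], [6, 6]]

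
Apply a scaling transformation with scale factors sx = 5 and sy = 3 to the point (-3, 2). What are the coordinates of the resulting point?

Scaling matrix:
[[5, 0], [0, 3]]
Result: (-3 × 5, 2 × 3) = (-15, 6)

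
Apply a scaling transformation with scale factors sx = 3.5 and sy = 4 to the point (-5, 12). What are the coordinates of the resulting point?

Scaling matrix:
[[3.50, 0], [0, 4]]
Result: (-5 × 3.5, 12 × 4) = (-17.5, 48)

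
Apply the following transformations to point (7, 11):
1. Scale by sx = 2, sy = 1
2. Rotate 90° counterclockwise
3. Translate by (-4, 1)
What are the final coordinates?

Step 1: Scale → (14, 11)
Step 2: Rotate 90° → (-11, 14)
Step 3: Translate → (-15, 15)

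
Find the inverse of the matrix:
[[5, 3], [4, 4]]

For [[a,b],[c,d]], inverse = (1/det)·[[d,-b],[-c,a]]
det = (5)(4) - (3)(4) = 20 - 12 = 8
Inverse = (1/8)·[[4, -3], [-4, 5]]
= [[1/2, -3/8], [-1/2, 5/8]]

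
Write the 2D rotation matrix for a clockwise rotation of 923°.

Rotation matrix formula: [[cos θ, -sin θ], [sin θ, cos θ]]
A clockwise rotation by 923° is equivalent to a counterclockwise rotation by -923°.
For θ = -923°:
cos(-923°) = -0.9205
sin(-923°) = 0.3907
Result: [[-0.9205, -0.3907], [0.3907, -0.9205]]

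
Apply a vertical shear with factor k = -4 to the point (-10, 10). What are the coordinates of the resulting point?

Shear matrix for vertical shear with factor k = -4:
[[1, 0], [-4, 1]]
Result: (-10, 10) → (-10, 50)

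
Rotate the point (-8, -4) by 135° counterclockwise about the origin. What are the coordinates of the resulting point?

Rotation matrix for 135°: [[cos 135°, -sin 135°], [sin 135°, cos 135°]] ≈ [[-0.707107, -0.707107], [0.707107, -0.707107]]
[[-0.707107, -0.707107], [0.707107, -0.707107]] × [-8, -4]ᵀ ≈ [8.4853, -2.8284]ᵀ
Result: (8.4853, -2.8284)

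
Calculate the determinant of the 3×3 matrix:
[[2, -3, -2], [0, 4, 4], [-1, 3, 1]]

Expansion along first row:
det = 2·det([[4,4],[3,1]]) - -3·det([[0,4],[-1,1]]) + -2·det([[0,4],[-1,3]])
    = 2·(4·1 - 4·3) - -3·(0·1 - 4·-1) + -2·(0·3 - 4·-1)
    = 2·-8 - -3·4 + -2·4
    = -16 + 12 + -8 = -12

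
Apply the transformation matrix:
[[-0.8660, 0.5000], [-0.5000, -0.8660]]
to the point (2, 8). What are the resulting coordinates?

Matrix multiplication:
[[-0.8660, 0.5000], [-0.5000, -0.8660]] × [2, 8]ᵀ
= [(-0.8660)(2) + (0.5000)(8), (-0.5000)(2) + (-0.8660)(8)]ᵀ
= [2.2680, -7.9280]ᵀ
Result: (2.2680, -7.9280)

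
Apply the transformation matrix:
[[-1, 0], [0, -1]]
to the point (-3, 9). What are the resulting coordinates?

Matrix multiplication:
[[-1, 0], [0, -1]] × [-3, 9]ᵀ
= [(-1)(-3) + (0)(9), (0)(-3) + (-1)(9)]ᵀ
= [3, -9]ᵀ
Result: (3, -9)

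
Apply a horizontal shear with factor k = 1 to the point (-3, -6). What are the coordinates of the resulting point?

Shear matrix for horizontal shear with factor k = 1:
[[1, 1], [0, 1]]
Result: (-3, -6) → (-9, -6)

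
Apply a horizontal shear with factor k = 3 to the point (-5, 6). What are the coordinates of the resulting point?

Shear matrix for horizontal shear with factor k = 3:
[[1, 3], [0, 1]]
Result: (-5, 6) → (13, 6)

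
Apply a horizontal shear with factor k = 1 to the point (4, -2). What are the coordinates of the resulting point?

Shear matrix for horizontal shear with factor k = 1:
[[1, 1], [0, 1]]
Result: (4, -2) → (2, -2)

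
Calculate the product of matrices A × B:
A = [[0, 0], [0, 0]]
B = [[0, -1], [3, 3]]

Matrix multiplication:
C[0][0] = 0×0 + 0×3 = 0
C[0][1] = 0×-1 + 0×3 = 0
C[1][0] = 0×0 + 0×3 = 0
C[1][1] = 0×-1 + 0×3 = 0
Result: [[0, 0], [0, 0]]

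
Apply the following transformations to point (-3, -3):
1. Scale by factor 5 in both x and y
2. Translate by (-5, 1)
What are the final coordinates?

Step 1: Scale (-3, -3) by 5 → (-15, -15)
Step 2: Translate by (-5, 1) → (-20, -14)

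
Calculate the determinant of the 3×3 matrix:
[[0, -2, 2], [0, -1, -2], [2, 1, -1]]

Expansion along first row:
det = 0·det([[-1,-2],[1,-1]]) - -2·det([[0,-2],[2,-1]]) + 2·det([[0,-1],[2,1]])
    = 0·(-1·-1 - -2·1) - -2·(0·-1 - -2·2) + 2·(0·1 - -1·2)
    = 0·3 - -2·4 + 2·2
    = 0 + 8 + 4 = 12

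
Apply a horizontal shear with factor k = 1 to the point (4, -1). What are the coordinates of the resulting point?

Shear matrix for horizontal shear with factor k = 1:
[[1, 1], [0, 1]]
Result: (4, -1) → (3, -1)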